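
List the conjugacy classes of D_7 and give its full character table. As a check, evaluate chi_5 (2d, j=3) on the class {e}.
Conjugacy classes: {e} of size 1, {r^1, r^6} of size 2, {r^2, r^5} of size 2, {r^3, r^4} of size 2, {s, sr, ..., sr^6} of size 7.
Character table:
  irrep \ class              {e} (size 1)  {r^1, r^6} (size 2)  {r^2, r^5} (size 2)  {r^3, r^4} (size 2)  {s, sr, ..., sr^6} (size 7)
  chi_1 (triv)               1             1                    1                    1                    1                          
  chi_2 (sign: r->1, s->-1)  1             1                    1                    1                    -1                         
  chi_3 (2d, j=1)            2             2*cos(2*pi/7)        -2*cos(3*pi/7)       -2*cos(pi/7)         0                          
  chi_4 (2d, j=2)            2             -2*cos(3*pi/7)       -2*cos(pi/7)         2*cos(2*pi/7)        0                          
  chi_5 (2d, j=3)            2             -2*cos(pi/7)         2*cos(2*pi/7)        -2*cos(3*pi/7)       0                          

Spot check: chi_5 (2d, j=3) on {e} = 2.

Justification: D_7 has order 2*7 = 14 with 5 conjugacy classes, hence 5 irreducibles. Sum of squared dims 1 + 1 + 4 + 4 + 4 = 14 = |G|. Linear characters come from the abelianisation; the 2-dimensional irreps have character r^k -> 2*cos(2*pi*j*k/7), reflections -> 0.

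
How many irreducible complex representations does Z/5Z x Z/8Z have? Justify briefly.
40

Justification: The number of irreducible complex representations of a finite group equals its number of conjugacy classes. Z/5Z x Z/8Z is abelian of order 40, so every element is its own conjugacy class: 40 classes, so Z/5Z x Z/8Z (order 40) has exactly 40 irreducible complex representations.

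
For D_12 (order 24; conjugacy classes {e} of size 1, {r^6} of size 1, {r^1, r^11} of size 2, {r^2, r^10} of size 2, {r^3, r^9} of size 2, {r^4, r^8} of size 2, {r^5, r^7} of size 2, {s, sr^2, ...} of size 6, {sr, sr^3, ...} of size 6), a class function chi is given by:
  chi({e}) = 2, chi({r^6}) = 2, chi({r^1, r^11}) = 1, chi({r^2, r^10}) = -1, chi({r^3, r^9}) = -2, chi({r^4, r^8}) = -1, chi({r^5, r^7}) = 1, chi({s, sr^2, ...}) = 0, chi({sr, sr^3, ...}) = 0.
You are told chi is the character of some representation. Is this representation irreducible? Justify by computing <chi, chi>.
Irreducible: <chi, chi> = 1.

Working: <chi, chi> = (1/|G|) sum_C |C| * |chi(C)|^2 = (1/24)[1*|2|^2 + 1*|2|^2 + 2*|1|^2 + 2*|-1|^2 + 2*|-2|^2 + 2*|-1|^2 + 2*|1|^2 + 6*|0|^2 + 6*|0|^2]
  = (1/24)[(4) + (4) + (2) + (2) + (8) + (2) + (2) + (0) + (0)] = 24/24 = 1.
A character is irreducible iff <chi, chi> = 1, so this representation is irreducible.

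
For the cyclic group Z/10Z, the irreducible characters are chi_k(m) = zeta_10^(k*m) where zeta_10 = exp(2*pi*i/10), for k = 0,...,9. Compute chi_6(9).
chi_6(9) = zeta_10^54 = exp(4*I*pi/5)

Why: chi_6(9) = zeta_10^(6*9) = zeta_10^54. Since zeta_10^10 = 1, this equals zeta_10^4 = exp(2*pi*i*4/10) = exp(4*I*pi/5).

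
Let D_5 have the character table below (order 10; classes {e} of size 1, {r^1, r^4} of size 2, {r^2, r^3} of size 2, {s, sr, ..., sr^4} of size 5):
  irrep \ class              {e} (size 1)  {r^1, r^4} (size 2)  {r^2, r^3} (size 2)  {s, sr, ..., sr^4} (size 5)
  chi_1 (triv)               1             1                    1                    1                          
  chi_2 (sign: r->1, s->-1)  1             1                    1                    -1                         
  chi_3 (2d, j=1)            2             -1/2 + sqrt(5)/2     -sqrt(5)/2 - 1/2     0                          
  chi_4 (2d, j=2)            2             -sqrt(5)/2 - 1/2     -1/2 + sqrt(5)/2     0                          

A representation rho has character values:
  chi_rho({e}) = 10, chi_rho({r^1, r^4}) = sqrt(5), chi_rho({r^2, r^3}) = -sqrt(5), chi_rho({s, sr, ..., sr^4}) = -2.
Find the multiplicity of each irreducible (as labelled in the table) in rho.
Multiplicities: chi_1: 0, chi_2: 2, chi_3: 3, chi_4: 1.

Why: Use <chi_rho, chi> = (1/|G|) sum_C |C| * chi_rho(C) * conj(chi(C)) with |G| = 10 for each irreducible chi in the table:
  <chi_rho, chi_1> = (1/10)[1*(10)*conj(1) + 2*(sqrt(5))*conj(1) + 2*(-sqrt(5))*conj(1) + 5*(-2)*conj(1)]
      = (1/10)[(10) + (2*sqrt(5)) + (-2*sqrt(5)) + (-10)] = 0/10 = 0
  <chi_rho, chi_2> = (1/10)[1*(10)*conj(1) + 2*(sqrt(5))*conj(1) + 2*(-sqrt(5))*conj(1) + 5*(-2)*conj(-1)]
      = (1/10)[(10) + (2*sqrt(5)) + (-2*sqrt(5)) + (10)] = 20/10 = 2
  <chi_rho, chi_3> = (1/10)[1*(10)*conj(2) + 2*(sqrt(5))*conj(-1/2 + sqrt(5)/2) + 2*(-sqrt(5))*conj(-sqrt(5)/2 - 1/2) + 5*(-2)*conj(0)]
      = (1/10)[(20) + (5 - sqrt(5)) + (sqrt(5) + 5) + (0)] = 30/10 = 3
  <chi_rho, chi_4> = (1/10)[1*(10)*conj(2) + 2*(sqrt(5))*conj(-sqrt(5)/2 - 1/2) + 2*(-sqrt(5))*conj(-1/2 + sqrt(5)/2) + 5*(-2)*conj(0)]
      = (1/10)[(20) + (-5 - sqrt(5)) + (-5 + sqrt(5)) + (0)] = 10/10 = 1
Dimension check: dim(rho) = sum (mult * dim) = 0*1 + 2*1 + 3*2 + 1*2 = 10 = chi_rho(e) = 10.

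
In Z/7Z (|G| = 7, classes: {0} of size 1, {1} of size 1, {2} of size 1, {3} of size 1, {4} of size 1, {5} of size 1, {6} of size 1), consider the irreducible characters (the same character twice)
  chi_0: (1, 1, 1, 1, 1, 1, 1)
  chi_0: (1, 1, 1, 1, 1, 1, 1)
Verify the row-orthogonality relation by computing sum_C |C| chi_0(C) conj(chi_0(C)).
Sum = 7 = |G| = 7; so <chi_0, chi_0> = 1 (norm-1 confirms irreducibility).

Solution. Compute term by term over conjugacy classes (|C| * chi_0(C) * conj(chi_0(C))):
  1*(1)*conj(1) + 1*(1)*conj(1) + 1*(1)*conj(1) + 1*(1)*conj(1) + 1*(1)*conj(1) + 1*(1)*conj(1) + 1*(1)*conj(1)
  = (1) + (1) + (1) + (1) + (1) + (1) + (1)
  = 7.
(Exp terms are combined using exp(i*s)*conj(exp(i*t)) = exp(i*(s-t)), and sums of them are collapsed using the identity that for every m > 1 the m distinct m-th roots of unity sum to 0, e.g. 1 + exp(2*I*pi/3) + exp(-2*I*pi/3) = 0.)
Dividing by |G| = 7 gives 7/7 = 1, matching the row-orthogonality relation <chi_0, chi_0> = [chi_0 = chi_0].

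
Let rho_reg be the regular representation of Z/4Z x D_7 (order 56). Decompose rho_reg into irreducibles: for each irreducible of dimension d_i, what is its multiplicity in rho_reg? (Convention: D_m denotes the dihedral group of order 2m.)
Each irreducible V_i of dimension d_i appears with multiplicity d_i, i.e. rho_reg = (direct sum over all irreducibles V_i) d_i V_i. The irreducible dimensions for Z/4Z x D_7 are 1, 1, 1, 1, 1, 1, 1, 1, 2, 2, 2, 2, 2, 2, 2, 2, 2, 2, 2, 2: 8 irreducibles of dimension 1, each with multiplicity 1; 12 irreducibles of dimension 2, each with multiplicity 2. Total dimension 8*1*1 + 12*2*2 = 56 = |G|.

Explanation: General theorem: in the regular representation of a finite group G, each irreducible appears with multiplicity equal to its dimension. Check: dim(rho_reg) = sum d_i^2 = 1 + 1 + 1 + 1 + 1 + 1 + 1 + 1 + 4 + 4 + 4 + 4 + 4 + 4 + 4 + 4 + 4 + 4 + 4 + 4 = 56 = |G|.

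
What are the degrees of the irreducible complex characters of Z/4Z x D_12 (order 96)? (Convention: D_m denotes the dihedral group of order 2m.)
Dimensions: 1, 1, 1, 1, 1, 1, 1, 1, 1, 1, 1, 1, 1, 1, 1, 1, 2, 2, 2, 2, 2, 2, 2, 2, 2, 2, 2, 2, 2, 2, 2, 2, 2, 2, 2, 2

Solution. There are 36 irreducibles (= number of conjugacy classes). Their dimensions d_i satisfy sum d_i^2 = |G| = 96: 1 + 1 + 1 + 1 + 1 + 1 + 1 + 1 + 1 + 1 + 1 + 1 + 1 + 1 + 1 + 1 + 4 + 4 + 4 + 4 + 4 + 4 + 4 + 4 + 4 + 4 + 4 + 4 + 4 + 4 + 4 + 4 + 4 + 4 + 4 + 4 = 96. (For the product with Z/4Z: each of the 4 1-dim characters of Z/4Z tensors with each irrep of D_12, giving 4 copies of each D_12-dimension.)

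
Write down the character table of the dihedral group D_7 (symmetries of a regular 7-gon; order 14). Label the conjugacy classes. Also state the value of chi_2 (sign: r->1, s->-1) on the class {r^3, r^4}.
Conjugacy classes: {e} of size 1, {r^1, r^6} of size 2, {r^2, r^5} of size 2, {r^3, r^4} of size 2, {s, sr, ..., sr^6} of size 7.
Character table:
  irrep \ class              {e} (size 1)  {r^1, r^6} (size 2)  {r^2, r^5} (size 2)  {r^3, r^4} (size 2)  {s, sr, ..., sr^6} (size 7)
  chi_1 (triv)               1             1                    1                    1                    1                          
  chi_2 (sign: r->1, s->-1)  1             1                    1                    1                    -1                         
  chi_3 (2d, j=1)            2             2*cos(2*pi/7)        -2*cos(3*pi/7)       -2*cos(pi/7)         0                          
  chi_4 (2d, j=2)            2             -2*cos(3*pi/7)       -2*cos(pi/7)         2*cos(2*pi/7)        0                          
  chi_5 (2d, j=3)            2             -2*cos(pi/7)         2*cos(2*pi/7)        -2*cos(3*pi/7)       0                          

Spot check: chi_2 (sign: r->1, s->-1) on {r^3, r^4} = 1.

Why: D_7 has order 2*7 = 14 with 5 conjugacy classes, hence 5 irreducibles. Sum of squared dims 1 + 1 + 4 + 4 + 4 = 14 = |G|. Linear characters come from the abelianisation; the 2-dimensional irreps have character r^k -> 2*cos(2*pi*j*k/7), reflections -> 0.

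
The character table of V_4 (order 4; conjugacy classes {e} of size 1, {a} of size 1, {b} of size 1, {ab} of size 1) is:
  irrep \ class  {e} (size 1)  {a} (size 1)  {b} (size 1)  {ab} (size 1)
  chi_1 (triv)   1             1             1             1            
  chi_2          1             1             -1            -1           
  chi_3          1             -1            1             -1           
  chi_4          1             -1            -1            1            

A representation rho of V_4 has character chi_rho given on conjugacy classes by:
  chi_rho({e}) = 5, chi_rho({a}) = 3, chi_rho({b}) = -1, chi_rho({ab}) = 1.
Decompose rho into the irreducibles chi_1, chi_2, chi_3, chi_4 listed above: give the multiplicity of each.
Multiplicities: chi_1: 2, chi_2: 2, chi_3: 0, chi_4: 1.

Details: Use <chi_rho, chi> = (1/|G|) sum_C |C| * chi_rho(C) * conj(chi(C)) with |G| = 4 for each irreducible chi in the table:
  <chi_rho, chi_1> = (1/4)[1*(5)*conj(1) + 1*(3)*conj(1) + 1*(-1)*conj(1) + 1*(1)*conj(1)]
      = (1/4)[(5) + (3) + (-1) + (1)] = 8/4 = 2
  <chi_rho, chi_2> = (1/4)[1*(5)*conj(1) + 1*(3)*conj(1) + 1*(-1)*conj(-1) + 1*(1)*conj(-1)]
      = (1/4)[(5) + (3) + (1) + (-1)] = 8/4 = 2
  <chi_rho, chi_3> = (1/4)[1*(5)*conj(1) + 1*(3)*conj(-1) + 1*(-1)*conj(1) + 1*(1)*conj(-1)]
      = (1/4)[(5) + (-3) + (-1) + (-1)] = 0/4 = 0
  <chi_rho, chi_4> = (1/4)[1*(5)*conj(1) + 1*(3)*conj(-1) + 1*(-1)*conj(-1) + 1*(1)*conj(1)]
      = (1/4)[(5) + (-3) + (1) + (1)] = 4/4 = 1
Dimension check: dim(rho) = sum (mult * dim) = 2*1 + 2*1 + 0*1 + 1*1 = 5 = chi_rho(e) = 5.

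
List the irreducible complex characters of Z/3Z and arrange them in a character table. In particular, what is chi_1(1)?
Character table of Z/3Z (irreps indexed chi_0,...,chi_2 with chi_k(m) = zeta_3^(k*m), zeta_3 = exp(2*pi*i/3)):
  irrep \ class  {0} (size 1)  {1} (size 1)    {2} (size 1)  
  chi_0          1             1               1             
  chi_1          1             exp(2*I*pi/3)   exp(-2*I*pi/3)
  chi_2          1             exp(-2*I*pi/3)  exp(2*I*pi/3) 

Spot check: chi_1(1) = zeta_3^(1*1) = zeta_3^1 = exp(2*I*pi/3).

Proof sketch: Z/3Z is abelian, so all 3 irreducible complex representations are 1-dimensional. They are given by chi_k(m) = zeta_3^(k*m) for k = 0,...,2. Row orthogonality: sum_m chi_k(m) conj(chi_l(m)) = 3 * [k = l].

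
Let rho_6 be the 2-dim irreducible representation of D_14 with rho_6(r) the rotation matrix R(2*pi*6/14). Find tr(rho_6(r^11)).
chi_{rho_6}(r^11) = 2*cos(2*pi*6*11/14) = -2*cos(3*pi/7)

Justification: rho_6(r^11) is rotation by angle 2*pi*6*11/14, whose trace is 2*cos(2*pi*6*11/14) = -2*cos(3*pi/7).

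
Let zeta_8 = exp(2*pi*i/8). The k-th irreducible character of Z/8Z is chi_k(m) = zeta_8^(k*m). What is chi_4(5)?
chi_4(5) = zeta_8^20 = -1

Justification: chi_4(5) = zeta_8^(4*5) = zeta_8^20. Since zeta_8^8 = 1, this equals zeta_8^4 = exp(2*pi*i*4/8) = -1.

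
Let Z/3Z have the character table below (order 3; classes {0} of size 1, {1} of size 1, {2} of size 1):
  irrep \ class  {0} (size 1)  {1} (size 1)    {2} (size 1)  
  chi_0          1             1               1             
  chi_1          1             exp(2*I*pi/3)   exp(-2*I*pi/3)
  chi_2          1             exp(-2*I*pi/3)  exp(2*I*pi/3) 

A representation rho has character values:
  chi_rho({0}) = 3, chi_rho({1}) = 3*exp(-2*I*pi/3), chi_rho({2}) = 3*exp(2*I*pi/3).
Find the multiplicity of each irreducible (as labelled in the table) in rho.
Multiplicities: chi_0: 0, chi_1: 0, chi_2: 3.

Solution. Use <chi_rho, chi> = (1/|G|) sum_C |C| * chi_rho(C) * conj(chi(C)) with |G| = 3 for each irreducible chi in the table:
  <chi_rho, chi_0> = (1/3)[1*(3)*conj(1) + 1*(3*exp(-2*I*pi/3))*conj(1) + 1*(3*exp(2*I*pi/3))*conj(1)]
      = (1/3)[(3) + (3*exp(-2*I*pi/3)) + (3*exp(2*I*pi/3))] = 0/3 = 0
  <chi_rho, chi_1> = (1/3)[1*(3)*conj(1) + 1*(3*exp(-2*I*pi/3))*conj(exp(2*I*pi/3)) + 1*(3*exp(2*I*pi/3))*conj(exp(-2*I*pi/3))]
      = (1/3)[(3) + (3*exp(2*I*pi/3)) + (3*exp(-2*I*pi/3))] = 0/3 = 0
  <chi_rho, chi_2> = (1/3)[1*(3)*conj(1) + 1*(3*exp(-2*I*pi/3))*conj(exp(-2*I*pi/3)) + 1*(3*exp(2*I*pi/3))*conj(exp(2*I*pi/3))]
      = (1/3)[(3) + (3) + (3)] = 9/3 = 3
(Exp terms are combined using exp(i*s)*conj(exp(i*t)) = exp(i*(s-t)), and sums of them are collapsed using the identity that for every m > 1 the m distinct m-th roots of unity sum to 0, e.g. 1 + exp(2*I*pi/3) + exp(-2*I*pi/3) = 0.)
Dimension check: dim(rho) = sum (mult * dim) = 0*1 + 0*1 + 3*1 = 3 = chi_rho(e) = 3.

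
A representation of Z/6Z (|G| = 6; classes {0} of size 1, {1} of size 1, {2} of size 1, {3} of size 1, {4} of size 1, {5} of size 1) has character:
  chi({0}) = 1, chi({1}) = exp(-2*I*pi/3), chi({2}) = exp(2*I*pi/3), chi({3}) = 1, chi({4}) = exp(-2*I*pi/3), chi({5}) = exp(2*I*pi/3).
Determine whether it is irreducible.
Irreducible: <chi, chi> = 1.

<chi, chi> = (1/|G|) sum_C |C| * |chi(C)|^2 = (1/6)[1*|1|^2 + 1*|exp(-2*I*pi/3)|^2 + 1*|exp(2*I*pi/3)|^2 + 1*|1|^2 + 1*|exp(-2*I*pi/3)|^2 + 1*|exp(2*I*pi/3)|^2]
  = (1/6)[(1) + (1) + (1) + (1) + (1) + (1)] = 6/6 = 1.
(Exp terms are combined using exp(i*s)*conj(exp(i*t)) = exp(i*(s-t)), and sums of them are collapsed using the identity that for every m > 1 the m distinct m-th roots of unity sum to 0, e.g. 1 + exp(2*I*pi/3) + exp(-2*I*pi/3) = 0.)
A character is irreducible iff <chi, chi> = 1, so this representation is irreducible.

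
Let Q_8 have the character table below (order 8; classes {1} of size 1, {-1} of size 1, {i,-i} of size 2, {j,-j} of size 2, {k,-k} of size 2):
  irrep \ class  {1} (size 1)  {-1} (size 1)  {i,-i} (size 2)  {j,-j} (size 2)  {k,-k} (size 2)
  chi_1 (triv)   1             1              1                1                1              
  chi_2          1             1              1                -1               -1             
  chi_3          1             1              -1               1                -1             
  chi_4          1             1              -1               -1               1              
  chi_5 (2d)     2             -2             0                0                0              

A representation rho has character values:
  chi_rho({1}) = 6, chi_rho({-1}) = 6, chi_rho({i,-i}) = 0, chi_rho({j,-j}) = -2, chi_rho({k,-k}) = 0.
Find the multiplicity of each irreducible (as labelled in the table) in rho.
Multiplicities: chi_1: 1, chi_2: 2, chi_3: 1, chi_4: 2, chi_5: 0.

Solution. Use <chi_rho, chi> = (1/|G|) sum_C |C| * chi_rho(C) * conj(chi(C)) with |G| = 8 for each irreducible chi in the table:
  <chi_rho, chi_1> = (1/8)[1*(6)*conj(1) + 1*(6)*conj(1) + 2*(0)*conj(1) + 2*(-2)*conj(1) + 2*(0)*conj(1)]
      = (1/8)[(6) + (6) + (0) + (-4) + (0)] = 8/8 = 1
  <chi_rho, chi_2> = (1/8)[1*(6)*conj(1) + 1*(6)*conj(1) + 2*(0)*conj(1) + 2*(-2)*conj(-1) + 2*(0)*conj(-1)]
      = (1/8)[(6) + (6) + (0) + (4) + (0)] = 16/8 = 2
  <chi_rho, chi_3> = (1/8)[1*(6)*conj(1) + 1*(6)*conj(1) + 2*(0)*conj(-1) + 2*(-2)*conj(1) + 2*(0)*conj(-1)]
      = (1/8)[(6) + (6) + (0) + (-4) + (0)] = 8/8 = 1
  <chi_rho, chi_4> = (1/8)[1*(6)*conj(1) + 1*(6)*conj(1) + 2*(0)*conj(-1) + 2*(-2)*conj(-1) + 2*(0)*conj(1)]
      = (1/8)[(6) + (6) + (0) + (4) + (0)] = 16/8 = 2
  <chi_rho, chi_5> = (1/8)[1*(6)*conj(2) + 1*(6)*conj(-2) + 2*(0)*conj(0) + 2*(-2)*conj(0) + 2*(0)*conj(0)]
      = (1/8)[(12) + (-12) + (0) + (0) + (0)] = 0/8 = 0
Dimension check: dim(rho) = sum (mult * dim) = 1*1 + 2*1 + 1*1 + 2*1 + 0*2 = 6 = chi_rho(e) = 6.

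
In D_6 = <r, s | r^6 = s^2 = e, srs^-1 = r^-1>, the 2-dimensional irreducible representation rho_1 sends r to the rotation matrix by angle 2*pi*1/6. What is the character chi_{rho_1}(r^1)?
chi_{rho_1}(r^1) = 2*cos(2*pi*1*1/6) = 1

Why: rho_1(r^1) is rotation by angle 2*pi*1*1/6, whose trace is 2*cos(2*pi*1*1/6) = 1.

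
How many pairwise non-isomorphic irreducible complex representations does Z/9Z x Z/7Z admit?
63

Details: The number of irreducible complex representations of a finite group equals its number of conjugacy classes. Z/9Z x Z/7Z is abelian of order 63, so every element is its own conjugacy class: 63 classes, so Z/9Z x Z/7Z (order 63) has exactly 63 irreducible complex representations.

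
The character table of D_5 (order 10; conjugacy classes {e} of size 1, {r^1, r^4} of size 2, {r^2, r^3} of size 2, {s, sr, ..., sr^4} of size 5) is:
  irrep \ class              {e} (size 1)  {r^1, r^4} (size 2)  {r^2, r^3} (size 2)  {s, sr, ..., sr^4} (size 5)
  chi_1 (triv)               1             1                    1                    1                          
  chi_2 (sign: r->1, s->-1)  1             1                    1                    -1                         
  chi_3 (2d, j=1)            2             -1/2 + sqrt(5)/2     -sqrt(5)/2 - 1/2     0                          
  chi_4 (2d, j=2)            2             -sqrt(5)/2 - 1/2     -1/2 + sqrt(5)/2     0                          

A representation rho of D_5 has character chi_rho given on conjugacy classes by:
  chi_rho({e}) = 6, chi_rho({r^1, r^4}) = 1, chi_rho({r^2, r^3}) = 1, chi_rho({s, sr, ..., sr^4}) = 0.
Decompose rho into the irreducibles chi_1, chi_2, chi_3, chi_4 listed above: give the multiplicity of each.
Multiplicities: chi_1: 1, chi_2: 1, chi_3: 1, chi_4: 1.

Why: Use <chi_rho, chi> = (1/|G|) sum_C |C| * chi_rho(C) * conj(chi(C)) with |G| = 10 for each irreducible chi in the table:
  <chi_rho, chi_1> = (1/10)[1*(6)*conj(1) + 2*(1)*conj(1) + 2*(1)*conj(1) + 5*(0)*conj(1)]
      = (1/10)[(6) + (2) + (2) + (0)] = 10/10 = 1
  <chi_rho, chi_2> = (1/10)[1*(6)*conj(1) + 2*(1)*conj(1) + 2*(1)*conj(1) + 5*(0)*conj(-1)]
      = (1/10)[(6) + (2) + (2) + (0)] = 10/10 = 1
  <chi_rho, chi_3> = (1/10)[1*(6)*conj(2) + 2*(1)*conj(-1/2 + sqrt(5)/2) + 2*(1)*conj(-sqrt(5)/2 - 1/2) + 5*(0)*conj(0)]
      = (1/10)[(12) + (-1 + sqrt(5)) + (-sqrt(5) - 1) + (0)] = 10/10 = 1
  <chi_rho, chi_4> = (1/10)[1*(6)*conj(2) + 2*(1)*conj(-sqrt(5)/2 - 1/2) + 2*(1)*conj(-1/2 + sqrt(5)/2) + 5*(0)*conj(0)]
      = (1/10)[(12) + (-sqrt(5) - 1) + (-1 + sqrt(5)) + (0)] = 10/10 = 1
Dimension check: dim(rho) = sum (mult * dim) = 1*1 + 1*1 + 1*2 + 1*2 = 6 = chi_rho(e) = 6.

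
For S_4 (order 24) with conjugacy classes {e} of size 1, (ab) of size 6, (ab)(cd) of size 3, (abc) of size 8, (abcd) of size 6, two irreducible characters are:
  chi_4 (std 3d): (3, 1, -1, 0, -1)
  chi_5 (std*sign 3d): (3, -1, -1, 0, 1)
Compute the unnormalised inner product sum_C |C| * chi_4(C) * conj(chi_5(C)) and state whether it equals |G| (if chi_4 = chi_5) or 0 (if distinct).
Sum = 0; so <chi_4, chi_5> = 0 (distinct irreducibles are orthogonal).

Argument: Compute term by term over conjugacy classes (|C| * chi_4(C) * conj(chi_5(C))):
  1*(3)*conj(3) + 6*(1)*conj(-1) + 3*(-1)*conj(-1) + 8*(0)*conj(0) + 6*(-1)*conj(1)
  = (9) + (-6) + (3) + (0) + (-6)
  = 0.
Dividing by |G| = 24 gives 0/24 = 0, matching the row-orthogonality relation <chi_4, chi_5> = [chi_4 = chi_5].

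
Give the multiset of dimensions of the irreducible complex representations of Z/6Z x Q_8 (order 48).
Dimensions: 1, 1, 1, 1, 1, 1, 1, 1, 1, 1, 1, 1, 1, 1, 1, 1, 1, 1, 1, 1, 1, 1, 1, 1, 2, 2, 2, 2, 2, 2

Justification: There are 30 irreducibles (= number of conjugacy classes). Their dimensions d_i satisfy sum d_i^2 = |G| = 48: 1 + 1 + 1 + 1 + 1 + 1 + 1 + 1 + 1 + 1 + 1 + 1 + 1 + 1 + 1 + 1 + 1 + 1 + 1 + 1 + 1 + 1 + 1 + 1 + 4 + 4 + 4 + 4 + 4 + 4 = 48. (For the product with Z/6Z: each of the 6 1-dim characters of Z/6Z tensors with each irrep of Q_8, giving 6 copies of each Q_8-dimension.)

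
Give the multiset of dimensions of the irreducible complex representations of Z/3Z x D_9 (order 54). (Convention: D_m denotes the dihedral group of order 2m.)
Dimensions: 1, 1, 1, 1, 1, 1, 2, 2, 2, 2, 2, 2, 2, 2, 2, 2, 2, 2

Details: There are 18 irreducibles (= number of conjugacy classes). Their dimensions d_i satisfy sum d_i^2 = |G| = 54: 1 + 1 + 1 + 1 + 1 + 1 + 4 + 4 + 4 + 4 + 4 + 4 + 4 + 4 + 4 + 4 + 4 + 4 = 54. (For the product with Z/3Z: each of the 3 1-dim characters of Z/3Z tensors with each irrep of D_9, giving 3 copies of each D_9-dimension.)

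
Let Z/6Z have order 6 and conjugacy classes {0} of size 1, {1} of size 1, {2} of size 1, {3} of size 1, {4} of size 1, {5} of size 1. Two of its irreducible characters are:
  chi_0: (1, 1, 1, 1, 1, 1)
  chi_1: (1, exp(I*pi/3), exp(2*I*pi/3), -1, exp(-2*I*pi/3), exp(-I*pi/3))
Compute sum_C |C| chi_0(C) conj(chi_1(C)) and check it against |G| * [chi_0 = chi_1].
Sum = 0; so <chi_0, chi_1> = 0 (distinct irreducibles are orthogonal).

Derivation: Compute term by term over conjugacy classes (|C| * chi_0(C) * conj(chi_1(C))):
  1*(1)*conj(1) + 1*(1)*conj(exp(I*pi/3)) + 1*(1)*conj(exp(2*I*pi/3)) + 1*(1)*conj(-1) + 1*(1)*conj(exp(-2*I*pi/3)) + 1*(1)*conj(exp(-I*pi/3))
  = (1) + (exp(-I*pi/3)) + (exp(-2*I*pi/3)) + (-1) + (exp(2*I*pi/3)) + (exp(I*pi/3))
  = 0.
(Exp terms are combined using exp(i*s)*conj(exp(i*t)) = exp(i*(s-t)), and sums of them are collapsed using the identity that for every m > 1 the m distinct m-th roots of unity sum to 0, e.g. 1 + exp(2*I*pi/3) + exp(-2*I*pi/3) = 0.)
Dividing by |G| = 6 gives 0/6 = 0, matching the row-orthogonality relation <chi_0, chi_1> = [chi_0 = chi_1].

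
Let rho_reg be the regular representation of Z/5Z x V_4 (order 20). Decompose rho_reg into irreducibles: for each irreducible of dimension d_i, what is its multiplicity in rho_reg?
Each irreducible V_i of dimension d_i appears with multiplicity d_i, i.e. rho_reg = (direct sum over all irreducibles V_i) d_i V_i. The irreducible dimensions for Z/5Z x V_4 are 1, 1, 1, 1, 1, 1, 1, 1, 1, 1, 1, 1, 1, 1, 1, 1, 1, 1, 1, 1: 20 irreducibles of dimension 1, each with multiplicity 1. Total dimension 20*1*1 = 20 = |G|.

Proof sketch: General theorem: in the regular representation of a finite group G, each irreducible appears with multiplicity equal to its dimension. Check: dim(rho_reg) = sum d_i^2 = 1 + 1 + 1 + 1 + 1 + 1 + 1 + 1 + 1 + 1 + 1 + 1 + 1 + 1 + 1 + 1 + 1 + 1 + 1 + 1 = 20 = |G|.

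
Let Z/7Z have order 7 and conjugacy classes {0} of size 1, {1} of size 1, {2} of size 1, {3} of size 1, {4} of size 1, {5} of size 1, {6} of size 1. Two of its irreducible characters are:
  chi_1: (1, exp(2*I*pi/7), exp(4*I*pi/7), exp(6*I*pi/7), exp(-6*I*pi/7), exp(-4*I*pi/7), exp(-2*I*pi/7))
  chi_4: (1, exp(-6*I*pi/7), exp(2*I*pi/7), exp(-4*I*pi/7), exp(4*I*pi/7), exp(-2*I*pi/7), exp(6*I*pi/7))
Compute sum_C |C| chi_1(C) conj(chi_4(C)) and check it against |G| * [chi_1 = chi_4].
Sum = 0; so <chi_1, chi_4> = 0 (distinct irreducibles are orthogonal).

Solution. Compute term by term over conjugacy classes (|C| * chi_1(C) * conj(chi_4(C))):
  1*(1)*conj(1) + 1*(exp(2*I*pi/7))*conj(exp(-6*I*pi/7)) + 1*(exp(4*I*pi/7))*conj(exp(2*I*pi/7)) + 1*(exp(6*I*pi/7))*conj(exp(-4*I*pi/7)) + 1*(exp(-6*I*pi/7))*conj(exp(4*I*pi/7)) + 1*(exp(-4*I*pi/7))*conj(exp(-2*I*pi/7)) + 1*(exp(-2*I*pi/7))*conj(exp(6*I*pi/7))
  = (1) + (exp(-6*I*pi/7)) + (exp(2*I*pi/7)) + (exp(-4*I*pi/7)) + (exp(4*I*pi/7)) + (exp(-2*I*pi/7)) + (exp(6*I*pi/7))
  = 0.
(Exp terms are combined using exp(i*s)*conj(exp(i*t)) = exp(i*(s-t)), and sums of them are collapsed using the identity that for every m > 1 the m distinct m-th roots of unity sum to 0, e.g. 1 + exp(2*I*pi/3) + exp(-2*I*pi/3) = 0.)
Dividing by |G| = 7 gives 0/7 = 0, matching the row-orthogonality relation <chi_1, chi_4> = [chi_1 = chi_4].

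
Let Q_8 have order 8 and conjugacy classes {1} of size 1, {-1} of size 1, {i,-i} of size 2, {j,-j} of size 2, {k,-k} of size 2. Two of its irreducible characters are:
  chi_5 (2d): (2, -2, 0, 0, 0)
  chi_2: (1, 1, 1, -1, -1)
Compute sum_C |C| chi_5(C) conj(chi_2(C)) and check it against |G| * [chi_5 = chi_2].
Sum = 0; so <chi_5, chi_2> = 0 (distinct irreducibles are orthogonal).

Proof sketch: Compute term by term over conjugacy classes (|C| * chi_5(C) * conj(chi_2(C))):
  1*(2)*conj(1) + 1*(-2)*conj(1) + 2*(0)*conj(1) + 2*(0)*conj(-1) + 2*(0)*conj(-1)
  = (2) + (-2) + (0) + (0) + (0)
  = 0.
Dividing by |G| = 8 gives 0/8 = 0, matching the row-orthogonality relation <chi_5, chi_2> = [chi_5 = chi_2].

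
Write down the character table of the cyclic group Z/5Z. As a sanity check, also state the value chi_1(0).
Character table of Z/5Z (irreps indexed chi_0,...,chi_4 with chi_k(m) = zeta_5^(k*m), zeta_5 = exp(2*pi*i/5)):
  irrep \ class  {0} (size 1)  {1} (size 1)    {2} (size 1)    {3} (size 1)    {4} (size 1)  
  chi_0          1             1               1               1               1             
  chi_1          1             exp(2*I*pi/5)   exp(4*I*pi/5)   exp(-4*I*pi/5)  exp(-2*I*pi/5)
  chi_2          1             exp(4*I*pi/5)   exp(-2*I*pi/5)  exp(2*I*pi/5)   exp(-4*I*pi/5)
  chi_3          1             exp(-4*I*pi/5)  exp(2*I*pi/5)   exp(-2*I*pi/5)  exp(4*I*pi/5) 
  chi_4          1             exp(-2*I*pi/5)  exp(-4*I*pi/5)  exp(4*I*pi/5)   exp(2*I*pi/5) 

Spot check: chi_1(0) = zeta_5^(1*0) = zeta_5^0 = 1.

Explanation: Z/5Z is abelian, so all 5 irreducible complex representations are 1-dimensional. They are given by chi_k(m) = zeta_5^(k*m) for k = 0,...,4. Row orthogonality: sum_m chi_k(m) conj(chi_l(m)) = 5 * [k = l].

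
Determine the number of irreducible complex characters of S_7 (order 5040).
15

Argument: The number of irreducible complex representations of a finite group equals its number of conjugacy classes. Conjugacy classes in S_7 correspond to cycle types, i.e. partitions of 7; there are p(7) = 15 of them, so S_7 (order 5040) has exactly 15 irreducible complex representations.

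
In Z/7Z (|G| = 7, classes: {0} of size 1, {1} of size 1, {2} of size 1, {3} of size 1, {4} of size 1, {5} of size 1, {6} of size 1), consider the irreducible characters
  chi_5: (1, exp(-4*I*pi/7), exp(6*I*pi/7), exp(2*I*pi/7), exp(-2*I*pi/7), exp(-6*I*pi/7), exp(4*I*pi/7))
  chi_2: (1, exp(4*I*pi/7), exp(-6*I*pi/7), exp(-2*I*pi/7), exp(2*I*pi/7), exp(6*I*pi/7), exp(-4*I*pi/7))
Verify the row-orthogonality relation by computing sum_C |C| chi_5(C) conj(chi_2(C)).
Sum = 0; so <chi_5, chi_2> = 0 (distinct irreducibles are orthogonal).

Solution. Compute term by term over conjugacy classes (|C| * chi_5(C) * conj(chi_2(C))):
  1*(1)*conj(1) + 1*(exp(-4*I*pi/7))*conj(exp(4*I*pi/7)) + 1*(exp(6*I*pi/7))*conj(exp(-6*I*pi/7)) + 1*(exp(2*I*pi/7))*conj(exp(-2*I*pi/7)) + 1*(exp(-2*I*pi/7))*conj(exp(2*I*pi/7)) + 1*(exp(-6*I*pi/7))*conj(exp(6*I*pi/7)) + 1*(exp(4*I*pi/7))*conj(exp(-4*I*pi/7))
  = (1) + (exp(6*I*pi/7)) + (exp(-2*I*pi/7)) + (exp(4*I*pi/7)) + (exp(-4*I*pi/7)) + (exp(2*I*pi/7)) + (exp(-6*I*pi/7))
  = 0.
(Exp terms are combined using exp(i*s)*conj(exp(i*t)) = exp(i*(s-t)), and sums of them are collapsed using the identity that for every m > 1 the m distinct m-th roots of unity sum to 0, e.g. 1 + exp(2*I*pi/3) + exp(-2*I*pi/3) = 0.)
Dividing by |G| = 7 gives 0/7 = 0, matching the row-orthogonality relation <chi_5, chi_2> = [chi_5 = chi_2].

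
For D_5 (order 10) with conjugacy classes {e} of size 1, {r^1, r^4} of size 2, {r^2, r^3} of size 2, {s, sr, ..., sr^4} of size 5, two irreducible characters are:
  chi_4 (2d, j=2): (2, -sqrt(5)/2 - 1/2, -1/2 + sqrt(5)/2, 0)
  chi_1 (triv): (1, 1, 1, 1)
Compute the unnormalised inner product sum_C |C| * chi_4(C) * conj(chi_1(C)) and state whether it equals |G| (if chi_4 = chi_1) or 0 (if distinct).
Sum = 0; so <chi_4, chi_1> = 0 (distinct irreducibles are orthogonal).

Working: Compute term by term over conjugacy classes (|C| * chi_4(C) * conj(chi_1(C))):
  1*(2)*conj(1) + 2*(-sqrt(5)/2 - 1/2)*conj(1) + 2*(-1/2 + sqrt(5)/2)*conj(1) + 5*(0)*conj(1)
  = (2) + (-sqrt(5) - 1) + (-1 + sqrt(5)) + (0)
  = 0.
Dividing by |G| = 10 gives 0/10 = 0, matching the row-orthogonality relation <chi_4, chi_1> = [chi_4 = chi_1].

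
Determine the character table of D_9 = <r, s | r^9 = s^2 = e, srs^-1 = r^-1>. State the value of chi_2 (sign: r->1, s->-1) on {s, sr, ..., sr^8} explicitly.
Conjugacy classes: {e} of size 1, {r^1, r^8} of size 2, {r^2, r^7} of size 2, {r^3, r^6} of size 2, {r^4, r^5} of size 2, {s, sr, ..., sr^8} of size 9.
Character table:
  irrep \ class              {e} (size 1)  {r^1, r^8} (size 2)  {r^2, r^7} (size 2)  {r^3, r^6} (size 2)  {r^4, r^5} (size 2)  {s, sr, ..., sr^8} (size 9)
  chi_1 (triv)               1             1                    1                    1                    1                    1                          
  chi_2 (sign: r->1, s->-1)  1             1                    1                    1                    1                    -1                         
  chi_3 (2d, j=1)            2             2*cos(2*pi/9)        2*cos(4*pi/9)        -1                   -2*cos(pi/9)         0                          
  chi_4 (2d, j=2)            2             2*cos(4*pi/9)        -2*cos(pi/9)         -1                   2*cos(2*pi/9)        0                          
  chi_5 (2d, j=3)            2             -1                   -1                   2                    -1                   0                          
  chi_6 (2d, j=4)            2             -2*cos(pi/9)         2*cos(2*pi/9)        -1                   2*cos(4*pi/9)        0                          

Spot check: chi_2 (sign: r->1, s->-1) on {s, sr, ..., sr^8} = -1.

Solution. D_9 has order 2*9 = 18 with 6 conjugacy classes, hence 6 irreducibles. Sum of squared dims 1 + 1 + 4 + 4 + 4 + 4 = 18 = |G|. Linear characters come from the abelianisation; the 2-dimensional irreps have character r^k -> 2*cos(2*pi*j*k/9), reflections -> 0.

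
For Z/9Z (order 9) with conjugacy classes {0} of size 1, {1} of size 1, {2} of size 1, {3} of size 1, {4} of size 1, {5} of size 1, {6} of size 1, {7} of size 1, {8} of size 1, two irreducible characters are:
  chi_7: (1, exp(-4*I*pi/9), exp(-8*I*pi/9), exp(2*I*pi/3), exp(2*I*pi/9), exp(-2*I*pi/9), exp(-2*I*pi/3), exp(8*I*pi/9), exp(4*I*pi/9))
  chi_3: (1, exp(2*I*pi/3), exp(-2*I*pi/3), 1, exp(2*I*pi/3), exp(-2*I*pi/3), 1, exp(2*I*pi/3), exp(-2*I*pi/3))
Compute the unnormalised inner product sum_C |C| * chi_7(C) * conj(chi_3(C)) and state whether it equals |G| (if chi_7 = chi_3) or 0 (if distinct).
Sum = 0; so <chi_7, chi_3> = 0 (distinct irreducibles are orthogonal).

Derivation: Compute term by term over conjugacy classes (|C| * chi_7(C) * conj(chi_3(C))):
  1*(1)*conj(1) + 1*(exp(-4*I*pi/9))*conj(exp(2*I*pi/3)) + 1*(exp(-8*I*pi/9))*conj(exp(-2*I*pi/3)) + 1*(exp(2*I*pi/3))*conj(1) + 1*(exp(2*I*pi/9))*conj(exp(2*I*pi/3)) + 1*(exp(-2*I*pi/9))*conj(exp(-2*I*pi/3)) + 1*(exp(-2*I*pi/3))*conj(1) + 1*(exp(8*I*pi/9))*conj(exp(2*I*pi/3)) + 1*(exp(4*I*pi/9))*conj(exp(-2*I*pi/3))
  = (1) + (exp(8*I*pi/9)) + (exp(-2*I*pi/9)) + (exp(2*I*pi/3)) + (exp(-4*I*pi/9)) + (exp(4*I*pi/9)) + (exp(-2*I*pi/3)) + (exp(2*I*pi/9)) + (exp(-8*I*pi/9))
  = 0.
(Exp terms are combined using exp(i*s)*conj(exp(i*t)) = exp(i*(s-t)), and sums of them are collapsed using the identity that for every m > 1 the m distinct m-th roots of unity sum to 0, e.g. 1 + exp(2*I*pi/3) + exp(-2*I*pi/3) = 0.)
Dividing by |G| = 9 gives 0/9 = 0, matching the row-orthogonality relation <chi_7, chi_3> = [chi_7 = chi_3].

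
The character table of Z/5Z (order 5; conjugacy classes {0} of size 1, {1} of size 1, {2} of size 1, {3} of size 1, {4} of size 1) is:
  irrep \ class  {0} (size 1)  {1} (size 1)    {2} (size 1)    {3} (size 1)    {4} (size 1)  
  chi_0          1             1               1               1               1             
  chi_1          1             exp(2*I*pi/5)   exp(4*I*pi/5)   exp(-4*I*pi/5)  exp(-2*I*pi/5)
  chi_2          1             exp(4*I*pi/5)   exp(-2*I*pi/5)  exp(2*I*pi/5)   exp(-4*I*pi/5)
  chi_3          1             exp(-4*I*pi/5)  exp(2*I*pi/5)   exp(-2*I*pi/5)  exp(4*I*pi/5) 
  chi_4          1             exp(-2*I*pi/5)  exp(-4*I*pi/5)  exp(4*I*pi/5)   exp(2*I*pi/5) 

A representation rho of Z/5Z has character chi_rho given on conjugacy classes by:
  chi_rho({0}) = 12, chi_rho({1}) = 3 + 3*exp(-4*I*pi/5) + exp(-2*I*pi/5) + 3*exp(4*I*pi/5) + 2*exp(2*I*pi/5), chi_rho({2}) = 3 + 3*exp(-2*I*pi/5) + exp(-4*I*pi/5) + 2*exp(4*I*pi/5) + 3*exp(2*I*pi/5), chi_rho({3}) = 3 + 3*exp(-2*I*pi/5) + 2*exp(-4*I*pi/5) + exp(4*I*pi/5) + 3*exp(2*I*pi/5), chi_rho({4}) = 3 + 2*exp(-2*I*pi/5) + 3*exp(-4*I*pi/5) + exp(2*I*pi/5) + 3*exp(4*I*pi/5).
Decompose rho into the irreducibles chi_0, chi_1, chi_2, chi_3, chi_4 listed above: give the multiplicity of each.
Multiplicities: chi_0: 3, chi_1: 2, chi_2: 3, chi_3: 3, chi_4: 1.

Reasoning: Use <chi_rho, chi> = (1/|G|) sum_C |C| * chi_rho(C) * conj(chi(C)) with |G| = 5 for each irreducible chi in the table:
  <chi_rho, chi_0> = (1/5)[1*(12)*conj(1) + 1*(3 + 3*exp(-4*I*pi/5) + exp(-2*I*pi/5) + 3*exp(4*I*pi/5) + 2*exp(2*I*pi/5))*conj(1) + 1*(3 + 3*exp(-2*I*pi/5) + exp(-4*I*pi/5) + 2*exp(4*I*pi/5) + 3*exp(2*I*pi/5))*conj(1) + 1*(3 + 3*exp(-2*I*pi/5) + 2*exp(-4*I*pi/5) + exp(4*I*pi/5) + 3*exp(2*I*pi/5))*conj(1) + 1*(3 + 2*exp(-2*I*pi/5) + 3*exp(-4*I*pi/5) + exp(2*I*pi/5) + 3*exp(4*I*pi/5))*conj(1)]
      = (1/5)[(12) + (3 + 3*exp(-4*I*pi/5) + exp(-2*I*pi/5) + 3*exp(4*I*pi/5) + 2*exp(2*I*pi/5)) + (3 + 3*exp(-2*I*pi/5) + exp(-4*I*pi/5) + 2*exp(4*I*pi/5) + 3*exp(2*I*pi/5)) + (3 + 3*exp(-2*I*pi/5) + 2*exp(-4*I*pi/5) + exp(4*I*pi/5) + 3*exp(2*I*pi/5)) + (3 + 2*exp(-2*I*pi/5) + 3*exp(-4*I*pi/5) + exp(2*I*pi/5) + 3*exp(4*I*pi/5))] = 15/5 = 3
  <chi_rho, chi_1> = (1/5)[1*(12)*conj(1) + 1*(3 + 3*exp(-4*I*pi/5) + exp(-2*I*pi/5) + 3*exp(4*I*pi/5) + 2*exp(2*I*pi/5))*conj(exp(2*I*pi/5)) + 1*(3 + 3*exp(-2*I*pi/5) + exp(-4*I*pi/5) + 2*exp(4*I*pi/5) + 3*exp(2*I*pi/5))*conj(exp(4*I*pi/5)) + 1*(3 + 3*exp(-2*I*pi/5) + 2*exp(-4*I*pi/5) + exp(4*I*pi/5) + 3*exp(2*I*pi/5))*conj(exp(-4*I*pi/5)) + 1*(3 + 2*exp(-2*I*pi/5) + 3*exp(-4*I*pi/5) + exp(2*I*pi/5) + 3*exp(4*I*pi/5))*conj(exp(-2*I*pi/5))]
      = (1/5)[(12) + (2 + 3*exp(-2*I*pi/5) + exp(-4*I*pi/5) + 3*exp(4*I*pi/5) + 3*exp(2*I*pi/5)) + (2 + 3*exp(-2*I*pi/5) + 3*exp(-4*I*pi/5) + exp(2*I*pi/5) + 3*exp(4*I*pi/5)) + (2 + 3*exp(-4*I*pi/5) + exp(-2*I*pi/5) + 3*exp(4*I*pi/5) + 3*exp(2*I*pi/5)) + (2 + 3*exp(-2*I*pi/5) + 3*exp(-4*I*pi/5) + exp(4*I*pi/5) + 3*exp(2*I*pi/5))] = 10/5 = 2
  <chi_rho, chi_2> = (1/5)[1*(12)*conj(1) + 1*(3 + 3*exp(-4*I*pi/5) + exp(-2*I*pi/5) + 3*exp(4*I*pi/5) + 2*exp(2*I*pi/5))*conj(exp(4*I*pi/5)) + 1*(3 + 3*exp(-2*I*pi/5) + exp(-4*I*pi/5) + 2*exp(4*I*pi/5) + 3*exp(2*I*pi/5))*conj(exp(-2*I*pi/5)) + 1*(3 + 3*exp(-2*I*pi/5) + 2*exp(-4*I*pi/5) + exp(4*I*pi/5) + 3*exp(2*I*pi/5))*conj(exp(2*I*pi/5)) + 1*(3 + 2*exp(-2*I*pi/5) + 3*exp(-4*I*pi/5) + exp(2*I*pi/5) + 3*exp(4*I*pi/5))*conj(exp(-4*I*pi/5))]
      = (1/5)[(12) + (3 + 2*exp(-2*I*pi/5) + 3*exp(-4*I*pi/5) + exp(4*I*pi/5) + 3*exp(2*I*pi/5)) + (3 + 2*exp(-4*I*pi/5) + exp(-2*I*pi/5) + 3*exp(4*I*pi/5) + 3*exp(2*I*pi/5)) + (3 + 3*exp(-2*I*pi/5) + 3*exp(-4*I*pi/5) + exp(2*I*pi/5) + 2*exp(4*I*pi/5)) + (3 + 3*exp(-2*I*pi/5) + exp(-4*I*pi/5) + 3*exp(4*I*pi/5) + 2*exp(2*I*pi/5))] = 15/5 = 3
  <chi_rho, chi_3> = (1/5)[1*(12)*conj(1) + 1*(3 + 3*exp(-4*I*pi/5) + exp(-2*I*pi/5) + 3*exp(4*I*pi/5) + 2*exp(2*I*pi/5))*conj(exp(-4*I*pi/5)) + 1*(3 + 3*exp(-2*I*pi/5) + exp(-4*I*pi/5) + 2*exp(4*I*pi/5) + 3*exp(2*I*pi/5))*conj(exp(2*I*pi/5)) + 1*(3 + 3*exp(-2*I*pi/5) + 2*exp(-4*I*pi/5) + exp(4*I*pi/5) + 3*exp(2*I*pi/5))*conj(exp(-2*I*pi/5)) + 1*(3 + 2*exp(-2*I*pi/5) + 3*exp(-4*I*pi/5) + exp(2*I*pi/5) + 3*exp(4*I*pi/5))*conj(exp(4*I*pi/5))]
      = (1/5)[(12) + (3 + 3*exp(-2*I*pi/5) + 2*exp(-4*I*pi/5) + exp(2*I*pi/5) + 3*exp(4*I*pi/5)) + (3 + 3*exp(-2*I*pi/5) + 3*exp(-4*I*pi/5) + exp(4*I*pi/5) + 2*exp(2*I*pi/5)) + (3 + 2*exp(-2*I*pi/5) + exp(-4*I*pi/5) + 3*exp(4*I*pi/5) + 3*exp(2*I*pi/5)) + (3 + 3*exp(-4*I*pi/5) + exp(-2*I*pi/5) + 2*exp(4*I*pi/5) + 3*exp(2*I*pi/5))] = 15/5 = 3
  <chi_rho, chi_4> = (1/5)[1*(12)*conj(1) + 1*(3 + 3*exp(-4*I*pi/5) + exp(-2*I*pi/5) + 3*exp(4*I*pi/5) + 2*exp(2*I*pi/5))*conj(exp(-2*I*pi/5)) + 1*(3 + 3*exp(-2*I*pi/5) + exp(-4*I*pi/5) + 2*exp(4*I*pi/5) + 3*exp(2*I*pi/5))*conj(exp(-4*I*pi/5)) + 1*(3 + 3*exp(-2*I*pi/5) + 2*exp(-4*I*pi/5) + exp(4*I*pi/5) + 3*exp(2*I*pi/5))*conj(exp(4*I*pi/5)) + 1*(3 + 2*exp(-2*I*pi/5) + 3*exp(-4*I*pi/5) + exp(2*I*pi/5) + 3*exp(4*I*pi/5))*conj(exp(2*I*pi/5))]
      = (1/5)[(12) + (1 + 3*exp(-2*I*pi/5) + 3*exp(-4*I*pi/5) + 2*exp(4*I*pi/5) + 3*exp(2*I*pi/5)) + (1 + 2*exp(-2*I*pi/5) + 3*exp(-4*I*pi/5) + 3*exp(4*I*pi/5) + 3*exp(2*I*pi/5)) + (1 + 3*exp(-2*I*pi/5) + 3*exp(-4*I*pi/5) + 3*exp(4*I*pi/5) + 2*exp(2*I*pi/5)) + (1 + 3*exp(-2*I*pi/5) + 2*exp(-4*I*pi/5) + 3*exp(4*I*pi/5) + 3*exp(2*I*pi/5))] = 5/5 = 1
(Exp terms are combined using exp(i*s)*conj(exp(i*t)) = exp(i*(s-t)), and sums of them are collapsed using the identity that for every m > 1 the m distinct m-th roots of unity sum to 0, e.g. 1 + exp(2*I*pi/3) + exp(-2*I*pi/3) = 0.)
Dimension check: dim(rho) = sum (mult * dim) = 3*1 + 2*1 + 3*1 + 3*1 + 1*1 = 12 = chi_rho(e) = 12.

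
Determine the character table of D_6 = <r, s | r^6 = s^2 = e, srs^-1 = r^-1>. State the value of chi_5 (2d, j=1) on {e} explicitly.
Conjugacy classes: {e} of size 1, {r^3} of size 1, {r^1, r^5} of size 2, {r^2, r^4} of size 2, {s, sr^2, ...} of size 3, {sr, sr^3, ...} of size 3.
Character table:
  irrep \ class              {e} (size 1)  {r^3} (size 1)  {r^1, r^5} (size 2)  {r^2, r^4} (size 2)  {s, sr^2, ...} (size 3)  {sr, sr^3, ...} (size 3)
  chi_1 (triv)               1             1               1                    1                    1                        1                       
  chi_2 (sign: r->1, s->-1)  1             1               1                    1                    -1                       -1                      
  chi_3 (r->-1, s->1)        1             -1              -1                   1                    1                        -1                      
  chi_4 (r->-1, s->-1)       1             -1              -1                   1                    -1                       1                       
  chi_5 (2d, j=1)            2             -2              1                    -1                   0                        0                       
  chi_6 (2d, j=2)            2             2               -1                   -1                   0                        0                       

Spot check: chi_5 (2d, j=1) on {e} = 2.

Solution. D_6 has order 2*6 = 12 with 6 conjugacy classes, hence 6 irreducibles. Sum of squared dims 1 + 1 + 1 + 1 + 4 + 4 = 12 = |G|. Linear characters come from the abelianisation; the 2-dimensional irreps have character r^k -> 2*cos(2*pi*j*k/6), reflections -> 0.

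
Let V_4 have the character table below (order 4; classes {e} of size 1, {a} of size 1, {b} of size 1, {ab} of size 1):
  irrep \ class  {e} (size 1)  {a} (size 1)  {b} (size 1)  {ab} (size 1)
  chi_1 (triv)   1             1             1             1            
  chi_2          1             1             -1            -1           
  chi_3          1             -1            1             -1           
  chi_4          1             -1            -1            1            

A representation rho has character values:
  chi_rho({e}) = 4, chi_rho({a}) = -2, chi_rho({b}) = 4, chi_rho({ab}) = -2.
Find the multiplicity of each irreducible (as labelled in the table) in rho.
Multiplicities: chi_1: 1, chi_2: 0, chi_3: 3, chi_4: 0.

Why: Use <chi_rho, chi> = (1/|G|) sum_C |C| * chi_rho(C) * conj(chi(C)) with |G| = 4 for each irreducible chi in the table:
  <chi_rho, chi_1> = (1/4)[1*(4)*conj(1) + 1*(-2)*conj(1) + 1*(4)*conj(1) + 1*(-2)*conj(1)]
      = (1/4)[(4) + (-2) + (4) + (-2)] = 4/4 = 1
  <chi_rho, chi_2> = (1/4)[1*(4)*conj(1) + 1*(-2)*conj(1) + 1*(4)*conj(-1) + 1*(-2)*conj(-1)]
      = (1/4)[(4) + (-2) + (-4) + (2)] = 0/4 = 0
  <chi_rho, chi_3> = (1/4)[1*(4)*conj(1) + 1*(-2)*conj(-1) + 1*(4)*conj(1) + 1*(-2)*conj(-1)]
      = (1/4)[(4) + (2) + (4) + (2)] = 12/4 = 3
  <chi_rho, chi_4> = (1/4)[1*(4)*conj(1) + 1*(-2)*conj(-1) + 1*(4)*conj(-1) + 1*(-2)*conj(1)]
      = (1/4)[(4) + (2) + (-4) + (-2)] = 0/4 = 0
Dimension check: dim(rho) = sum (mult * dim) = 1*1 + 0*1 + 3*1 + 0*1 = 4 = chi_rho(e) = 4.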